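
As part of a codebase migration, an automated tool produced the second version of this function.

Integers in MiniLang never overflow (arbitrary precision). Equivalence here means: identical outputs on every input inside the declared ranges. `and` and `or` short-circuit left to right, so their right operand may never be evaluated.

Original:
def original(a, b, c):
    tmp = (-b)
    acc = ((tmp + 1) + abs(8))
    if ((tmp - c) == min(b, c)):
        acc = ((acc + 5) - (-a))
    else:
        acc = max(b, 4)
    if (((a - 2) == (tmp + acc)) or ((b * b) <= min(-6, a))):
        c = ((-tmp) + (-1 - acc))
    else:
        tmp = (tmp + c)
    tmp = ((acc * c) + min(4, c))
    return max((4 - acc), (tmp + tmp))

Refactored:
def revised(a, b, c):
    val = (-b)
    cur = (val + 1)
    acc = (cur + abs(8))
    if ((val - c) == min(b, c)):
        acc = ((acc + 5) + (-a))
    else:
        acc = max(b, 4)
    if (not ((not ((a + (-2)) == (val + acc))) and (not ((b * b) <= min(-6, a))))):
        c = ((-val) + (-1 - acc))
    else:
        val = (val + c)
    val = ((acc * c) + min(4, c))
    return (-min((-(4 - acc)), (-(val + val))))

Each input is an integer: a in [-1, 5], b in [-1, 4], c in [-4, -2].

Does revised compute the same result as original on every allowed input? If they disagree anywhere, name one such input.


Try a=-1, b=4, c=-2.
original: tmp becomes -4; next acc becomes 5; next ((tmp - c) == min(b, c)) evaluates to true; next acc becomes 9; next (((a - 2) == (tmp + acc)) or ((b * b) <= min(-6, a))) evaluates to false; next tmp becomes -6; next tmp becomes -20; next final value -5
revised: val becomes -4; next cur becomes -3; next acc becomes 5; next ((val - c) == min(b, c)) evaluates to true; next acc becomes 11; next (not ((not ((a + (-2)) == (val + acc))) and (not ((b * b) <= min(-6, a))))) evaluates to false; next val becomes -6; next val becomes -24; next final value -7
-5 vs -7 — the two versions disagree here.
verdict: not equivalent; witness: a=-1, b=4, c=-2


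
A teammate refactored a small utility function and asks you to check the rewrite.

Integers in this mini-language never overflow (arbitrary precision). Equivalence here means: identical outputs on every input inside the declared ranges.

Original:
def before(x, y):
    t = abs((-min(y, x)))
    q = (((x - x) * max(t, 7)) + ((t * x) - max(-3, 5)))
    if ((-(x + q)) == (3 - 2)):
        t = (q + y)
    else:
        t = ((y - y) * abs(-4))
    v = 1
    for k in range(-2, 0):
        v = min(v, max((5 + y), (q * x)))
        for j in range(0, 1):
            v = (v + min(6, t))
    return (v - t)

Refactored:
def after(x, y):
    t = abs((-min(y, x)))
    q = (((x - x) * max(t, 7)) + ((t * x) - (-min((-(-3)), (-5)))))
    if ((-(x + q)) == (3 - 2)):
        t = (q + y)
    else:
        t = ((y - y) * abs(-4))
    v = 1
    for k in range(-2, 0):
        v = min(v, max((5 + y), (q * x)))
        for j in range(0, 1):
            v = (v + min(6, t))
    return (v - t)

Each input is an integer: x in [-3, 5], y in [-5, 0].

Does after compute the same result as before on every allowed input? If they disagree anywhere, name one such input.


Equivalent — the differences include min/max/abs usage differs, yet no declared input distinguishes the two.
Tracing x=-3, y=-4: before: t=4, then q=-17, then ((-(x + q)) == (3 - 2)) is false, then t=0, then v=1, then (k=-2), then v=1, then (j=0), then v=1, then (k=-1), then v=1, then (j=0), then v=1, then returns 1 | after: t=4, then q=-17, then ((-(x + q)) == (3 - 2)) is false, then t=0, then v=1, then (k=-2), then v=1, then (j=0), then v=1, then (k=-1), then v=1, then (j=0), then v=1, then returns 1 — matching result 1.
Checked all 54 inputs in the declared domain: the outputs agree on every one.
verdict: equivalent


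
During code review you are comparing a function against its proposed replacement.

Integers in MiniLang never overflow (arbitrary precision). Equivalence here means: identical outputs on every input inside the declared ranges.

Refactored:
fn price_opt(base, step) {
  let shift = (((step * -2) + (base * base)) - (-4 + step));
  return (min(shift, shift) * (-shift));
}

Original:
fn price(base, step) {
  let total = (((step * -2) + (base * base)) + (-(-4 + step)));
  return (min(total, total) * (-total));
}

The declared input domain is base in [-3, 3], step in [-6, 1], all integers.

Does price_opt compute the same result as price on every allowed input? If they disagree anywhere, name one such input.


Although local variable names differ; arithmetic usage differs, 56/56 inputs agree.
verdict: equivalent


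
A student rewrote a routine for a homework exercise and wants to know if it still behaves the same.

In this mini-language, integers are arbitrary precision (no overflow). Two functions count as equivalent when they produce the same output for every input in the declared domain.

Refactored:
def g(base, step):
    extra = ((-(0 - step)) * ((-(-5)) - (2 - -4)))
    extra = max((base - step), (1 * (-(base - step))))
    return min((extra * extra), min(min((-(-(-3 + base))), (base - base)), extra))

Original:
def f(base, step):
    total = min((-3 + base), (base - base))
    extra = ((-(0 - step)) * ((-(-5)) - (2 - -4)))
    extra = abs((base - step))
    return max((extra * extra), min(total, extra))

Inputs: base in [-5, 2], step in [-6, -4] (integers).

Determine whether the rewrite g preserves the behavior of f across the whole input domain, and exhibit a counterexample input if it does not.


Not equivalent: base=-5, step=-6 separates them (1 vs -8).
f: total = -8; extra = 6; extra = 1; return 1
g: extra = 6; extra = 1; return -8
verdict: not equivalent; witness: base=-5, step=-6


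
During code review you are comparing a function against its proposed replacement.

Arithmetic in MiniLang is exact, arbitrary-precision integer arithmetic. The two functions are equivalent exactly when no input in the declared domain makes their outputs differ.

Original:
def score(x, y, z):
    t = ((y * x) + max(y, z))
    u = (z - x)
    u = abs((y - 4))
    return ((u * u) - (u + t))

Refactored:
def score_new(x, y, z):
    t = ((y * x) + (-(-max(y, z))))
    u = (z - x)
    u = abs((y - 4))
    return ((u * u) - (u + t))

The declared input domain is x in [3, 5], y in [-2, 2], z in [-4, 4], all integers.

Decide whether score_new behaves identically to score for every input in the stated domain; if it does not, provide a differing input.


Equivalent — the differences include same computation, different form, yet no declared input distinguishes the two.
As a probe, take x=3, y=-2, z=0: score runs t=-6, then u=-3, then u=6, then returns 36; score_new runs t=-6, then u=-3, then u=6, then returns 36; both end at 36.
An exhaustive pass over the 135 declared inputs shows identical outputs.
verdict: equivalent


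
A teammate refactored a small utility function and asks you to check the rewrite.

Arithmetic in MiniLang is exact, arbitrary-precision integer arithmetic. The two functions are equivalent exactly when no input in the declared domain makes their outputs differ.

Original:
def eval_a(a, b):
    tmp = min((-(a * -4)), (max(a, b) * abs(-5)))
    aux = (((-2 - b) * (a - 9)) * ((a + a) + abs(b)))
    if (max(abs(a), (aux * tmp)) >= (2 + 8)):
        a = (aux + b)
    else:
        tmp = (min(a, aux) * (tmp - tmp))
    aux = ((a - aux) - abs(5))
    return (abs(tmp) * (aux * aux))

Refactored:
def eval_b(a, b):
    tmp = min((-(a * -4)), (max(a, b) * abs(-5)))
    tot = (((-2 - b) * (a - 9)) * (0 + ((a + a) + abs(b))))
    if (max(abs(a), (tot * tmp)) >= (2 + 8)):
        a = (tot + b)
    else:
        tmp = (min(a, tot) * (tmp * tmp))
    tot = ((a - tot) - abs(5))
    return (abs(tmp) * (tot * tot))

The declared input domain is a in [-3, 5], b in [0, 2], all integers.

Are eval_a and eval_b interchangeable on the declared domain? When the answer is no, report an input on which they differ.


Take a=-1, b=2.
eval_a: tmp := -4 | aux := 0 | (max(abs(a), (aux * tmp)) >= (2 + 8)): false | tmp := 0 | aux := -6 | result 0
eval_b: tmp := -4 | tot := 0 | (max(abs(a), (tot * tmp)) >= (2 + 8)): false | tmp := -16 | tot := -6 | result 576
0 != 576, so the rewrite changes behavior.
verdict: not equivalent; witness: a=-1, b=2


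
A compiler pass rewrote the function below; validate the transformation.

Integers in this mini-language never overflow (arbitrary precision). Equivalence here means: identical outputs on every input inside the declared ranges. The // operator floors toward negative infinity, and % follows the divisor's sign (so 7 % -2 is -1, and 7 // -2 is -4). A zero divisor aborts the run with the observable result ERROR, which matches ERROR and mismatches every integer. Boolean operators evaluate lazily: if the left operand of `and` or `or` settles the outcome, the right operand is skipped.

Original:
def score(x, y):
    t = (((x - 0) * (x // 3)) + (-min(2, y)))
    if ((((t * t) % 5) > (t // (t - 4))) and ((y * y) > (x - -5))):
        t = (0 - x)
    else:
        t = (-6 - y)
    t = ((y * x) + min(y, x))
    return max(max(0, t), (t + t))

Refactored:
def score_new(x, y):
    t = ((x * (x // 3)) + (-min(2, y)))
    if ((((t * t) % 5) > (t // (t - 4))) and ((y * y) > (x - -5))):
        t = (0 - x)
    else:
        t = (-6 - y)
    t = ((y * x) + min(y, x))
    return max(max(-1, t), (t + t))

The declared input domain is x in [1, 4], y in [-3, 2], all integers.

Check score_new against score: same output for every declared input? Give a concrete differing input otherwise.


Input x=1, y=-3: 0 from score versus -1 from score_new.
verdict: not equivalent; witness: x=1, y=-3


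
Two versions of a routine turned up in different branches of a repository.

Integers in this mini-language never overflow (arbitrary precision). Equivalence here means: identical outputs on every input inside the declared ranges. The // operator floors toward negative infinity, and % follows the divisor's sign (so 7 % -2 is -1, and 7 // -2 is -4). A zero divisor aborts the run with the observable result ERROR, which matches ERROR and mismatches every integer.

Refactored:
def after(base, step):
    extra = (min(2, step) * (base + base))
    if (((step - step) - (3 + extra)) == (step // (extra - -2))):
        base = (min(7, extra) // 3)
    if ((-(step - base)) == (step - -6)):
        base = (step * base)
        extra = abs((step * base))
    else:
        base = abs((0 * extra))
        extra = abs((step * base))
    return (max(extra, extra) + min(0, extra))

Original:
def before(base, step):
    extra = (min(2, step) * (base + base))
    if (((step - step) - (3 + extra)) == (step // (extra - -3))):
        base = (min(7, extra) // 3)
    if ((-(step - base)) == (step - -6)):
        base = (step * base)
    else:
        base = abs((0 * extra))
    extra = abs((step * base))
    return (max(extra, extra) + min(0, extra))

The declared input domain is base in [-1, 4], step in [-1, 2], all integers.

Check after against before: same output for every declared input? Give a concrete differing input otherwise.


Input base=-1, step=1: 0 from before versus ERROR from after.
verdict: not equivalent; witness: base=-1, step=1


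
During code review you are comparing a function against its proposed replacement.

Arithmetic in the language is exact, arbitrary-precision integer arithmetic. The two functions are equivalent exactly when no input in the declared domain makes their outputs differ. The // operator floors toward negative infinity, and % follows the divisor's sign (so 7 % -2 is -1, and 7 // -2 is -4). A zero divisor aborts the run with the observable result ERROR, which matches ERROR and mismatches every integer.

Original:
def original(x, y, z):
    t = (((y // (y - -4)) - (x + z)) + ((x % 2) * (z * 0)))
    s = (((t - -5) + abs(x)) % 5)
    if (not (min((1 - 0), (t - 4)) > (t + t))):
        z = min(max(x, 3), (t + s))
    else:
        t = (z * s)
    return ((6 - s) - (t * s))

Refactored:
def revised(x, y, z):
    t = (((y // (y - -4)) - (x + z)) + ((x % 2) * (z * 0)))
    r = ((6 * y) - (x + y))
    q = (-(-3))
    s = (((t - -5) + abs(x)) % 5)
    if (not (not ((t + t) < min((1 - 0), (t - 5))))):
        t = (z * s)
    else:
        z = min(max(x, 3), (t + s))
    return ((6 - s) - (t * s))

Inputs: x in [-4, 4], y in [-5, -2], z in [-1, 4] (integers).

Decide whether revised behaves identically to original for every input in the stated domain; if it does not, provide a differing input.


Try x=-2, y=-3, z=4.
original: t becomes -5; next s becomes 2; next (not (min((1 - 0), (t - 4)) > (t + t))) evaluates to false; next t becomes 8; next final value -12
revised: t becomes -5; next r becomes -13; next q becomes 3; next s becomes 2; next (not (not ((t + t) < min((1 - 0), (t - 5))))) evaluates to false; next z becomes -3; next final value 14
-12 and 14 differ, so these are not the same function on this domain.
verdict: not equivalent; witness: x=-2, y=-3, z=4


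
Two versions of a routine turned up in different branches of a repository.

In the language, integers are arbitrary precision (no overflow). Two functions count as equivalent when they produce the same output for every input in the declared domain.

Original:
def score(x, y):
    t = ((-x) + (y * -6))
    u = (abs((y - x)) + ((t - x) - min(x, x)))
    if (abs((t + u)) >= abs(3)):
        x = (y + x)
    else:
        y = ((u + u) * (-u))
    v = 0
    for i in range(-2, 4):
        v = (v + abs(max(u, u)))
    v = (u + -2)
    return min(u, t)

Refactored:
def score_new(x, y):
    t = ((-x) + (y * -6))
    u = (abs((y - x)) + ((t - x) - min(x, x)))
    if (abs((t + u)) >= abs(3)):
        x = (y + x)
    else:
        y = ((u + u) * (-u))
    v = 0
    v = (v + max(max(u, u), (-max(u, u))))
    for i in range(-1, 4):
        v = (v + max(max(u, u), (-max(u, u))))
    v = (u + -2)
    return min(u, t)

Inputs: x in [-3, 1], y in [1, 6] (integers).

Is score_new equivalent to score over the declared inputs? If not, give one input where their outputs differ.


Comparing the listings, the differences include: loop structure differs; also statement counts differ; also min/max/abs usage differs; also arithmetic usage differs.
Spot check at x=-2, y=3 — score: t becomes -16; next u becomes -7; next (abs((t + u)) >= abs(3)) evaluates to true; next x becomes 1; next v becomes 0; next at i=-2:; next v becomes 7; next at i=-1:; next v becomes 14; next at i=0:; next v becomes 21; next at i=1:; next v becomes 28; next at i=2:; next v becomes 35; next at i=3:; next v becomes 42; next v becomes -9; next final value -16. score_new: t becomes -16; next u becomes -7; next (abs((t + u)) >= abs(3)) evaluates to true; next x becomes 1; next v becomes 0; next v becomes 7; next at i=-1:; next v becomes 14; next at i=0:; next v becomes 21; next at i=1:; next v becomes 28; next at i=2:; next v becomes 35; next at i=3:; next v becomes 42; next v becomes -9; next final value -16. Both give -16.
An exhaustive pass over the 30 declared inputs shows identical outputs.
verdict: equivalent


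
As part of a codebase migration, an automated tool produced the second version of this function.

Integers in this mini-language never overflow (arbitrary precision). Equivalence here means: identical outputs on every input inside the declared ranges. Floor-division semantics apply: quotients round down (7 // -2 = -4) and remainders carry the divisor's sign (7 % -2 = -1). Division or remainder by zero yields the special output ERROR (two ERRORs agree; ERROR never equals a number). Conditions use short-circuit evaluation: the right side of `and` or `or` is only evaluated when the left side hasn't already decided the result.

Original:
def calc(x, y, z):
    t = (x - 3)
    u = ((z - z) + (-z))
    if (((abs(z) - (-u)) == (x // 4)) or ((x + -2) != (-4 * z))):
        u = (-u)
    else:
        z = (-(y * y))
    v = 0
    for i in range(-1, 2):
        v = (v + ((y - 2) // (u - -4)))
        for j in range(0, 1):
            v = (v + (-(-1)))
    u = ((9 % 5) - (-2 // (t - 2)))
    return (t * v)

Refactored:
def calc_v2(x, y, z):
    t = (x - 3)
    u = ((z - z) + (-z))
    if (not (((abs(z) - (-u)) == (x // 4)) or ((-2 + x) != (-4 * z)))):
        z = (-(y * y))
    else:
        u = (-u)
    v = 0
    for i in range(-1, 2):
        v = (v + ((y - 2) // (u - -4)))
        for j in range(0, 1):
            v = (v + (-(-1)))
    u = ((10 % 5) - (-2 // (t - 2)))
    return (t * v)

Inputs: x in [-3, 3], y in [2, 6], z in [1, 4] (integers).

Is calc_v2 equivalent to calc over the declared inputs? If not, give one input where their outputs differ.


Equivalent. The one real change (`9` became `10`) has no effect anywhere in the declared ranges.
Checked all 140 inputs in the declared domain: the outputs agree on every one.
One worked example (x=2, y=3, z=2) — calc: t = -1; u = -2; (((abs(z) - (-u)) == (x // 4)) or ((x + -2) != (-4 * z))) -> true; u = 2; v = 0; [i=-1]; v = 0; [j=0]; v = 1; [i=0]; v = 1; [j=0]; v = 2; [i=1]; v = 2; [j=0]; v = 3; u = 4; return -3; calc_v2: t = -1; u = -2; (not (((abs(z) - (-u)) == (x // 4)) or ((-2 + x) != (-4 * z)))) -> false; u = 2; v = 0; [i=-1]; v = 0; [j=0]; v = 1; [i=0]; v = 1; [j=0]; v = 2; [i=1]; v = 2; [j=0]; v = 3; u = 0; return -3; agreement on -3.
verdict: equivalent


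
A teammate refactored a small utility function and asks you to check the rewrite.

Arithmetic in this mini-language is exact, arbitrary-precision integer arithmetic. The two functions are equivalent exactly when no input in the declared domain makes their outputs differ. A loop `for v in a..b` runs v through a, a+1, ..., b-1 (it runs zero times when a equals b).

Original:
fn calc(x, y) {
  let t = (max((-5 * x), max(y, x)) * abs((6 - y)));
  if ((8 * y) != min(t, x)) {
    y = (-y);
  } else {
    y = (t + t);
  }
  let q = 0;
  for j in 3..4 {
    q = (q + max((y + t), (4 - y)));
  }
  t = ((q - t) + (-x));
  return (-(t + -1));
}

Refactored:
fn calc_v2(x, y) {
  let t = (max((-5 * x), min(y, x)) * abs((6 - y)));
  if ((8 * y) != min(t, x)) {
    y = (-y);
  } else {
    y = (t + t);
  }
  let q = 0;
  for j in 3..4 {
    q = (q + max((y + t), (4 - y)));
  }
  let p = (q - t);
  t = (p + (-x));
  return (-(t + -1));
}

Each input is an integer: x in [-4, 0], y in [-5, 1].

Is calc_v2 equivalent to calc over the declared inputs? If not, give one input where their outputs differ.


Input x=0, y=1: 1 from calc versus -4 from calc_v2.
verdict: not equivalent; witness: x=0, y=1


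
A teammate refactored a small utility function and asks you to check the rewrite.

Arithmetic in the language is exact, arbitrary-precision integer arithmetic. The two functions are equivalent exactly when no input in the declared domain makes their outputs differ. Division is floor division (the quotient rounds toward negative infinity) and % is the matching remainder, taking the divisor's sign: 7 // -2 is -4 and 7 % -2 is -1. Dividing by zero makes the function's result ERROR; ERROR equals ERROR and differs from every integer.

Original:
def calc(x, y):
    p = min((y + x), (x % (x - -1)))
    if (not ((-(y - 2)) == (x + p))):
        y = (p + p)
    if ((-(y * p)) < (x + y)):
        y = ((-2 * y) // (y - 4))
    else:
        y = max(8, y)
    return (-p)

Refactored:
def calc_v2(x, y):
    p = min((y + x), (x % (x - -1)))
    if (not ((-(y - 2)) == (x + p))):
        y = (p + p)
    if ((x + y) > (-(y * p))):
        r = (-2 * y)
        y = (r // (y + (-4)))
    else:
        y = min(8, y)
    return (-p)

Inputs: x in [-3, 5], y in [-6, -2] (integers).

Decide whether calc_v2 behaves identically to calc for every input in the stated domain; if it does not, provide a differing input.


Equivalent. The suspicious edit (`max(8, y)` became `min(8, y)`) never changes the result for any input inside the declared domain.
Every one of the 45 inputs gives matching results.
Spot check at x=4, y=-5 — calc: p := -1 | (not ((-(y - 2)) == (x + p))): true | y := -2 | ((-(y * p)) < (x + y)): true | y := -1 | result 1. calc_v2: p := -1 | (not ((-(y - 2)) == (x + p))): true | y := -2 | ((x + y) > (-(y * p))): true | r := 4 | y := -1 | result 1. Both give 1.
verdict: equivalent


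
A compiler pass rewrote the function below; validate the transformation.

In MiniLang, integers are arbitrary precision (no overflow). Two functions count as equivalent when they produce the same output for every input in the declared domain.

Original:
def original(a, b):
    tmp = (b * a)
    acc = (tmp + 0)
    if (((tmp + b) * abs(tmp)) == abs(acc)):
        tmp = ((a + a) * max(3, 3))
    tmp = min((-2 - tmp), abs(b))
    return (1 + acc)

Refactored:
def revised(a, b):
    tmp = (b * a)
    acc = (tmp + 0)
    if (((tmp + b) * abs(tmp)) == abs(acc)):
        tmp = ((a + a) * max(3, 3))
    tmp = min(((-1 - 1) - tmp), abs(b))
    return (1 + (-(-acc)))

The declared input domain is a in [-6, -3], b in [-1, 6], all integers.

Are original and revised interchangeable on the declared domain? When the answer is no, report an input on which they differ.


The two versions differ — the changes include arithmetic usage differs, and constant usage differs.
As a probe, take a=-4, b=6: original runs tmp := -24 | acc := -24 | (((tmp + b) * abs(tmp)) == abs(acc)): false | tmp := 6 | result -23; revised runs tmp := -24 | acc := -24 | (((tmp + b) * abs(tmp)) == abs(acc)): false | tmp := 6 | result -23; both end at -23.
Across all 32 domain points the two functions coincide.
verdict: equivalent


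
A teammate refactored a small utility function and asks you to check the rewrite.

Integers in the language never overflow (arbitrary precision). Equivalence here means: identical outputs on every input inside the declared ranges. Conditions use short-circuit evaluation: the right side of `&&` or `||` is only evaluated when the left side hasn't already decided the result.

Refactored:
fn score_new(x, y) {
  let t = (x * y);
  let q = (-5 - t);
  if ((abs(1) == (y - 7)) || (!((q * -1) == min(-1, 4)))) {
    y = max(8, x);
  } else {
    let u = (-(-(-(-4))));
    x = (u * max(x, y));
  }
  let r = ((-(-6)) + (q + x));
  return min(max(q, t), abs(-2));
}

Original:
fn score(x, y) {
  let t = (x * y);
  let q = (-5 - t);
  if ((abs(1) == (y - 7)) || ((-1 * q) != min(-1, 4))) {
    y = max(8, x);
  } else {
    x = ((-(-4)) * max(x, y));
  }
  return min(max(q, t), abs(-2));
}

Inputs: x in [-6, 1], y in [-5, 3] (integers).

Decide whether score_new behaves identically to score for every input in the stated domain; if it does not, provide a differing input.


Reading the diff, among the changes: boolean connective usage differs; and constant usage differs; and local variable names differ; and comparison usage differs; and statement counts differ; and arithmetic usage differs.
Spot check at x=-6, y=3 — score: t = -18; q = 13; ((abs(1) == (y - 7)) || ((-1 * q) != min(-1, 4))) -> true; y = 8; return 2. score_new: t = -18; q = 13; ((abs(1) == (y - 7)) || (!((q * -1) == min(-1, 4)))) -> true; y = 8; r = 13; return 2. Both give 2.
Sweeping the whole domain (72 inputs) finds no disagreement.
verdict: equivalent


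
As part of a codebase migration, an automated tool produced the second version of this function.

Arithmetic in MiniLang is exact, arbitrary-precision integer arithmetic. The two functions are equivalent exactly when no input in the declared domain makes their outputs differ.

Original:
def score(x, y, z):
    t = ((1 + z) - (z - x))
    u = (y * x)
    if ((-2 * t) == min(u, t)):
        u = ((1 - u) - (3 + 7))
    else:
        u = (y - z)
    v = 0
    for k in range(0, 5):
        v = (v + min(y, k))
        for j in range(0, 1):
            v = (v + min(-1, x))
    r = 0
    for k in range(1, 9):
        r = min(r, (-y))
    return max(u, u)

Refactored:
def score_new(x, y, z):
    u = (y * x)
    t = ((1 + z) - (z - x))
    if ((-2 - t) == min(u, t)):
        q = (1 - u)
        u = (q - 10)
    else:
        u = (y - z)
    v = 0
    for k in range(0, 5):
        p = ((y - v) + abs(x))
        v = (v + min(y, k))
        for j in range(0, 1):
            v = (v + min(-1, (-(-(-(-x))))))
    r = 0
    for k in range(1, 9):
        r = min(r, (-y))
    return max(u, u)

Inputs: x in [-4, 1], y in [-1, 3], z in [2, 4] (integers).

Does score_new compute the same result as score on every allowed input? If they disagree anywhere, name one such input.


Take x=-2, y=-1, z=2.
score: t = -1; u = 2; ((-2 * t) == min(u, t)) -> false; u = -3; v = 0; [k=0]; v = -1; [j=0]; v = -3; [k=1]; v = -4; [j=0]; v = -6; [k=2]; v = -7; [j=0]; v = -9; [k=3]; v = -10; [j=0]; v = -12; [k=4]; v = -13; [j=0]; v = -15; r = 0; [k=1]; r = 0; [k=2]; r = 0; [k=3]; r = 0; [k=4]; r = 0; [k=5]; r = 0; [k=6]; r = 0; [k=7]; r = 0; [k=8]; r = 0; return -3
score_new: u = 2; t = -1; ((-2 - t) == min(u, t)) -> true; q = -1; u = -11; v = 0; [k=0]; p = 1; v = -1; [j=0]; v = -3; [k=1]; p = 4; v = -4; [j=0]; v = -6; [k=2]; p = 7; v = -7; [j=0]; v = -9; [k=3]; p = 10; v = -10; [j=0]; v = -12; [k=4]; p = 13; v = -13; [j=0]; v = -15; r = 0; [k=1]; r = 0; [k=2]; r = 0; [k=3]; r = 0; [k=4]; r = 0; [k=5]; r = 0; [k=6]; r = 0; [k=7]; r = 0; [k=8]; r = 0; return -11
-3 against -11: the behavior changed.
verdict: not equivalent; witness: x=-2, y=-1, z=2


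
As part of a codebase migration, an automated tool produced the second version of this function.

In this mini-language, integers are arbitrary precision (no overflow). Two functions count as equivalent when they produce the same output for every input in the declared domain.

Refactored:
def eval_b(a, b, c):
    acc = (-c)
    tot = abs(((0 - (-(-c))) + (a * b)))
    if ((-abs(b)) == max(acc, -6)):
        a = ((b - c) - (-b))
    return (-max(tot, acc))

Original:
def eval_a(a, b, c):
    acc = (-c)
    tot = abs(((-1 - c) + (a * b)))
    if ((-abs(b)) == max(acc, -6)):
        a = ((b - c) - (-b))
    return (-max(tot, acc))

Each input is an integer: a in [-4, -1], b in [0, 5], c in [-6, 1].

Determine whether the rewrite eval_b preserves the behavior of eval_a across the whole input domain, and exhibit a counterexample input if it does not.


The rewrite breaks on a=-4, b=0, c=0, where the results are -1 and 0.
eval_a: acc=0, then tot=1, then ((-abs(b)) == max(acc, -6)) is true, then a=0, then returns -1
eval_b: acc=0, then tot=0, then ((-abs(b)) == max(acc, -6)) is true, then a=0, then returns 0
verdict: not equivalent; witness: a=-4, b=0, c=0


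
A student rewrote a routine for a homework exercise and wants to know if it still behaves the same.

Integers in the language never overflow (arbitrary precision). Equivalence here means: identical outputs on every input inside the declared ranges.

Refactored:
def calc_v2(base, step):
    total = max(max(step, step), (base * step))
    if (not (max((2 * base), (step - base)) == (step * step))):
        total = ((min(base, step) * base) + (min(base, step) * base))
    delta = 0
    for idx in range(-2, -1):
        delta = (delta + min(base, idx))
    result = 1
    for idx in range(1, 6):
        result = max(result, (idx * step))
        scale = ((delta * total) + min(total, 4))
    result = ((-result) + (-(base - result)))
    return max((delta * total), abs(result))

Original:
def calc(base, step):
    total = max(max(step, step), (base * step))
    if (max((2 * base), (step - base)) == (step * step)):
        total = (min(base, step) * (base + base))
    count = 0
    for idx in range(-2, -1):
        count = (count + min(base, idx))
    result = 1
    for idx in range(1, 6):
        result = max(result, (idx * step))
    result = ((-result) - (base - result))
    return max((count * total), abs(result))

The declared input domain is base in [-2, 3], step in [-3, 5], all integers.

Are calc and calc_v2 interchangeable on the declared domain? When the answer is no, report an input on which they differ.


Take base=1, step=-3.
calc: total = -3; (max((2 * base), (step - base)) == (step * step)) -> false; count = 0; [idx=-2]; count = -2; result = 1; [idx=1]; result = 1; [idx=2]; result = 1; [idx=3]; result = 1; [idx=4]; result = 1; [idx=5]; result = 1; result = -1; return 6
calc_v2: total = -3; (not (max((2 * base), (step - base)) == (step * step))) -> true; total = -6; delta = 0; [idx=-2]; delta = -2; result = 1; [idx=1]; result = 1; scale = 6; [idx=2]; result = 1; scale = 6; [idx=3]; result = 1; scale = 6; [idx=4]; result = 1; scale = 6; [idx=5]; result = 1; scale = 6; result = -1; return 12
6 and 12 differ, so these are not the same function on this domain.
verdict: not equivalent; witness: base=1, step=-3


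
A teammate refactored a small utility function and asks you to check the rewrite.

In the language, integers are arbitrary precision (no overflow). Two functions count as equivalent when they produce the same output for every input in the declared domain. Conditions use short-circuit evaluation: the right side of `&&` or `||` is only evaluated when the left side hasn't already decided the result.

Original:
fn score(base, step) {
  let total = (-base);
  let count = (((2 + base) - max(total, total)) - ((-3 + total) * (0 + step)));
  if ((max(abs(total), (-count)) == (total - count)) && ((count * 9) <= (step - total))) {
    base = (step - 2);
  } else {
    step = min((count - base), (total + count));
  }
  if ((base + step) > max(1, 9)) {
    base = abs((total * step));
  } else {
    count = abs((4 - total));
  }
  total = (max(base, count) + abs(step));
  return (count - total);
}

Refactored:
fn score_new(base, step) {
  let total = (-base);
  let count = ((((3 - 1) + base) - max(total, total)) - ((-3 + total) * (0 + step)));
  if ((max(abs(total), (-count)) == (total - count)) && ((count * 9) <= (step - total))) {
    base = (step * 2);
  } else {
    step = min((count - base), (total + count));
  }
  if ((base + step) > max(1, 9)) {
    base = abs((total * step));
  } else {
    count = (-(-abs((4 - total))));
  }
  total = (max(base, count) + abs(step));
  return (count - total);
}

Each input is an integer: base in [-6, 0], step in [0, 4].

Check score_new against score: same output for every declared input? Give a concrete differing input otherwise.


On input base=-2, step=2, score returns -2 while score_new returns -4.
verdict: not equivalent; witness: base=-2, step=2


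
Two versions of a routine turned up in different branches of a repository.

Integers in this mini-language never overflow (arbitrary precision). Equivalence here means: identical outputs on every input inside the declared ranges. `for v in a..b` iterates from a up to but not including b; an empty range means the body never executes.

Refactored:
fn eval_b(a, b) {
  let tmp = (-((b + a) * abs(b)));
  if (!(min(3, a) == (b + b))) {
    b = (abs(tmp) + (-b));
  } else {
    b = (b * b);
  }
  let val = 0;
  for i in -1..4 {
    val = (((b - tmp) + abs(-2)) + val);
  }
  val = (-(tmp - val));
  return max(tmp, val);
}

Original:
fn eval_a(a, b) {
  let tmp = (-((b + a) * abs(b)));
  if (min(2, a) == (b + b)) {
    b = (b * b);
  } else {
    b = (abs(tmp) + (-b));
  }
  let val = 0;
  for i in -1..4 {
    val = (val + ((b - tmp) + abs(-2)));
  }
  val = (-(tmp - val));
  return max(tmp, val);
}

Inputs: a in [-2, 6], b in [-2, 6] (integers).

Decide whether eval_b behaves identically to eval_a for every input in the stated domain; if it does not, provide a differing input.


Not equivalent: a=3, b=1 separates them (39 vs 49).
eval_a: tmp := -4 | (min(2, a) == (b + b)): true | b := 1 | val := 0 | iter i=-1: | val := 7 | iter i=0: | val := 14 | iter i=1: | val := 21 | iter i=2: | val := 28 | iter i=3: | val := 35 | val := 39 | result 39
eval_b: tmp := -4 | (!(min(3, a) == (b + b))): true | b := 3 | val := 0 | iter i=-1: | val := 9 | iter i=0: | val := 18 | iter i=1: | val := 27 | iter i=2: | val := 36 | iter i=3: | val := 45 | val := 49 | result 49
verdict: not equivalent; witness: a=3, b=1


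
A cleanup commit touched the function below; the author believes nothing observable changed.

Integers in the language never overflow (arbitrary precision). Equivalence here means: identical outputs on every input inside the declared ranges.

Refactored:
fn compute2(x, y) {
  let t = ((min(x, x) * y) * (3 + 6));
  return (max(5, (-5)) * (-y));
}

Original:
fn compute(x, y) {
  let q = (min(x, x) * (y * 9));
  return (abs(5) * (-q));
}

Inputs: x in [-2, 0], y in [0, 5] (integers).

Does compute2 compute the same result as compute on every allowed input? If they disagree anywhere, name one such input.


Evaluate both at x=-2, y=1.
compute: q becomes -18; next final value 90
compute2: t becomes -18; next final value -5
90 vs -5 — the two versions disagree here.
verdict: not equivalent; witness: x=-2, y=1


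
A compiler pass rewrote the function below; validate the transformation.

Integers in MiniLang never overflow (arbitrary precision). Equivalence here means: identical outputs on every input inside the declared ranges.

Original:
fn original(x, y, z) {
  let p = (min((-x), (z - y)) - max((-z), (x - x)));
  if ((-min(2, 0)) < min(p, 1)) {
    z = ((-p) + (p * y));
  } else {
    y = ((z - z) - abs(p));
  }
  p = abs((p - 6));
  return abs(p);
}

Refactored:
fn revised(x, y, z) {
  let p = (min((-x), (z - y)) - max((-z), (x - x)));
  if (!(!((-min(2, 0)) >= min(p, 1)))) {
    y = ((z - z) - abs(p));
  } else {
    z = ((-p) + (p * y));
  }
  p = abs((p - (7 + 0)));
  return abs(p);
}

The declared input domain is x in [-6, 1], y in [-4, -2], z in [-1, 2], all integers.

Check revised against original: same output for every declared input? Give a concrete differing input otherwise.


x=-6, y=-4, z=-1 yields 4 from original but 5 from revised.
verdict: not equivalent; witness: x=-6, y=-4, z=-1


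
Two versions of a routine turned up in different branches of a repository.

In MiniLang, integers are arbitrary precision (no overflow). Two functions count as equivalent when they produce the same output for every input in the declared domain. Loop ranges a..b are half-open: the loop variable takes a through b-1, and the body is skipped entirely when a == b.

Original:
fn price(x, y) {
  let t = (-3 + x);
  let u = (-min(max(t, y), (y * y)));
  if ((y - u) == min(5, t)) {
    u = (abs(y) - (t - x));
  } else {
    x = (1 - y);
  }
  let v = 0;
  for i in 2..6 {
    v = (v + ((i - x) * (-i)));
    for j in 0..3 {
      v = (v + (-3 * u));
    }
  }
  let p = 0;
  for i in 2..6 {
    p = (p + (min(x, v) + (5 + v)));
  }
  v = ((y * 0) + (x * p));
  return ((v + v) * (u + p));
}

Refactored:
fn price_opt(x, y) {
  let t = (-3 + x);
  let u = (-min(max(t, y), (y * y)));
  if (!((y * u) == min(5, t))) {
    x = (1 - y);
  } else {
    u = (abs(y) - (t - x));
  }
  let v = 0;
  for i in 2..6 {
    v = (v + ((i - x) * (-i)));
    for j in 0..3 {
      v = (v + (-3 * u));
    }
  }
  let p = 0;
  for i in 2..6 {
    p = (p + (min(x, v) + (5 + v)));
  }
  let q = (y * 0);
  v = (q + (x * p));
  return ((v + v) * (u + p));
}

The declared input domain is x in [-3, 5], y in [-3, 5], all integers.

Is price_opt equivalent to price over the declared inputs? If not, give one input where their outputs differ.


On input x=-3, y=-3, price returns -36694320 while price_opt returns 5464800.
verdict: not equivalent; witness: x=-3, y=-3


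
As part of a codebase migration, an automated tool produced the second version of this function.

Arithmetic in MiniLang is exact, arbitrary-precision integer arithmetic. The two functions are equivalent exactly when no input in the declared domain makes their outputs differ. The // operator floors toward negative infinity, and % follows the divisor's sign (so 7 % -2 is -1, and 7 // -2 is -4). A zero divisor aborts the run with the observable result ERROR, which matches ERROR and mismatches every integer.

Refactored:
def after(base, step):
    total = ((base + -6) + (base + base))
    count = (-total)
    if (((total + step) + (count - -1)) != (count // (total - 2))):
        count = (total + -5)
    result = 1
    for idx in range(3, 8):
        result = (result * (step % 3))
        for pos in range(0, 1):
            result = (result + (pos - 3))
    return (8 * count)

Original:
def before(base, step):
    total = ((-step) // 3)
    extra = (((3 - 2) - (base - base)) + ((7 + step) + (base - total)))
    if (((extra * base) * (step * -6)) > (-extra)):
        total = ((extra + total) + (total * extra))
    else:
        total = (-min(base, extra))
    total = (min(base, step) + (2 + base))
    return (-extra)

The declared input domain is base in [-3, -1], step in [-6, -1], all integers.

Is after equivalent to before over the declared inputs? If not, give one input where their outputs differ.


Input base=-3, step=-6: 3 from before versus -160 from after.
verdict: not equivalent; witness: base=-3, step=-6


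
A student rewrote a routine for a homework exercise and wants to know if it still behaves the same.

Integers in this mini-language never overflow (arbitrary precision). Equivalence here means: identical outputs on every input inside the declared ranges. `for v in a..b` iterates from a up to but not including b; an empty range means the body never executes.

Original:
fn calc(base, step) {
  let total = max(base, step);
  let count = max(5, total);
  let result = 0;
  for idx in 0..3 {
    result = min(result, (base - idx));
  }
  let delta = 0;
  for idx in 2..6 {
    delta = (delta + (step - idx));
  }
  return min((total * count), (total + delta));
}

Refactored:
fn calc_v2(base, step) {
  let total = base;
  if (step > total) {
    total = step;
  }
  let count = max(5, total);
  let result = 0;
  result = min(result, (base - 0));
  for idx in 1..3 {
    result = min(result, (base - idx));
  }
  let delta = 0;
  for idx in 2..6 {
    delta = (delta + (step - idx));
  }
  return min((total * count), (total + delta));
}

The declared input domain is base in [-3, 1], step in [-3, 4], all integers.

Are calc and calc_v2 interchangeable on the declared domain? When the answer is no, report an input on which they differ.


The two are interchangeable: comparison usage differs, and constant usage differs, and arithmetic usage differs, and min/max/abs usage differs, and branching structure differs, and statement counts differ, and loop structure differs, and every declared input agrees.
Spot check at base=-3, step=4 — calc: total := 4 | count := 5 | result := 0 | iter idx=0: | result := -3 | iter idx=1: | result := -4 | iter idx=2: | result := -5 | delta := 0 | iter idx=2: | delta := 2 | iter idx=3: | delta := 3 | iter idx=4: | delta := 3 | iter idx=5: | delta := 2 | result 6. calc_v2: total := -3 | (step > total): true | total := 4 | count := 5 | result := 0 | result := -3 | iter idx=1: | result := -4 | iter idx=2: | result := -5 | delta := 0 | iter idx=2: | delta := 2 | iter idx=3: | delta := 3 | iter idx=4: | delta := 3 | iter idx=5: | delta := 2 | result 6. Both give 6.
An exhaustive pass over the 40 declared inputs shows identical outputs.
verdict: equivalent


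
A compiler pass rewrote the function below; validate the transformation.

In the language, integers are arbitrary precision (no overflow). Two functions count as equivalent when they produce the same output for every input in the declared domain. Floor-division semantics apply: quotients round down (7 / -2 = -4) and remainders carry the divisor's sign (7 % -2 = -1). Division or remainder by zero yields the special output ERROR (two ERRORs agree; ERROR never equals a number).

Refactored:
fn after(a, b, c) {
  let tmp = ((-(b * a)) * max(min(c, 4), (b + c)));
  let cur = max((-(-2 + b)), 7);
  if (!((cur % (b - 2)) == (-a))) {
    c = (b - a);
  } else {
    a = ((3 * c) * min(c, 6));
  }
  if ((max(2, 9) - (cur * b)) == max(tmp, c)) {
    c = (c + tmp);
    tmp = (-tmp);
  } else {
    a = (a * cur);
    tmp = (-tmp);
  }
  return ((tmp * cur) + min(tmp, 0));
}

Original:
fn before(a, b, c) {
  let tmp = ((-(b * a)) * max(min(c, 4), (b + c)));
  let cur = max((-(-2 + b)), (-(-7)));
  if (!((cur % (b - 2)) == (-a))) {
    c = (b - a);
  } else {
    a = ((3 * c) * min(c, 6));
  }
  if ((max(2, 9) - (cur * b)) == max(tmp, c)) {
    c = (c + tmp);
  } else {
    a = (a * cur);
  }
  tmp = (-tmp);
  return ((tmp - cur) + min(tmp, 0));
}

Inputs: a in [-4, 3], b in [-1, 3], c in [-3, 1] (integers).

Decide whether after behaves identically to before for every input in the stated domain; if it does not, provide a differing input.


Run the pair on a=-4, b=-1, c=-3.
before: tmp becomes 12; next cur becomes 7; next (!((cur % (b - 2)) == (-a))) evaluates to true; next c becomes 3; next ((max(2, 9) - (cur * b)) == max(tmp, c)) evaluates to false; next a becomes -28; next tmp becomes -12; next final value -31
after: tmp becomes 12; next cur becomes 7; next (!((cur % (b - 2)) == (-a))) evaluates to true; next c becomes 3; next ((max(2, 9) - (cur * b)) == max(tmp, c)) evaluates to false; next a becomes -28; next tmp becomes -12; next final value -96
-31 != -96, so the rewrite changes behavior.
verdict: not equivalent; witness: a=-4, b=-1, c=-3
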